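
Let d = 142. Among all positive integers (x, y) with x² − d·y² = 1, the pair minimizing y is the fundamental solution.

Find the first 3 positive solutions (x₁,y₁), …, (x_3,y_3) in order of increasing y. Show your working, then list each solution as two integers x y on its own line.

143 12
40897 3432
11696399 981540

[11; 1,10,1,22] for √142; ℓ=4 ⇒ convergent index 3
k=0  a_k=11  p_k/q_k = 11/1
k=1  a_k=1  p_k/q_k = 12/1
k=2  a_k=10  p_k/q_k = 131/11
k=3  a_k=1  p_k/q_k = 143/12
fundamental: x₁=143, y₁=12  (since 20449 − 142·144 = 1)
n=2: (143,12)∘(143,12) = (143·143+142·12·12, 143·12+12·143) = (40897,3432)
n=3: (40897,3432)∘(143,12) = (143·40897+142·12·3432, 143·3432+12·40897) = (11696399,981540)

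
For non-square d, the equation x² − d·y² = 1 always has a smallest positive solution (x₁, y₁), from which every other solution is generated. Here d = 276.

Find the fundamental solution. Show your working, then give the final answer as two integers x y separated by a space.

√276 = [16; 1,1,1,1,2,2,2,1,1,1,1,32, …], period ℓ=12 (even) → k=11
a_0=16:  p_0=16·1+0=16,  q_0=16·0+1=1
a_1=1:  p_1=1·16+1=17,  q_1=1·1+0=1
a_2=1:  p_2=1·17+16=33,  q_2=1·1+1=2
a_3=1:  p_3=1·33+17=50,  q_3=1·2+1=3
…
a_5=2:  p_5=2·83+50=216,  q_5=2·5+3=13
a_6=2:  p_6=2·216+83=515,  q_6=2·13+5=31
a_7=2:  p_7=2·515+216=1246,  q_7=2·31+13=75
a_8=1:  p_8=1·1246+515=1761,  q_8=1·75+31=106
a_9=1:  p_9=1·1761+1246=3007,  q_9=1·106+75=181
a_10=1:  p_10=1·3007+1761=4768,  q_10=1·181+106=287
a_11=1:  p_11=1·4768+3007=7775,  q_11=1·287+181=468
fundamental: x₁=7775, y₁=468  (since 60450625 − 276·219024 = 1)

7775 468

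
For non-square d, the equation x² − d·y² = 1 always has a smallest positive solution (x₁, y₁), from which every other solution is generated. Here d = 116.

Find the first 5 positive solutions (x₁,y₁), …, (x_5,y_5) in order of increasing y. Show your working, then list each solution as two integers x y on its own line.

9801 910
192119201 17837820
3765920568201 349656946730
73819574785756801 6853975451963640
1447011301184484245001 134351626459734324550

√116 = [10; 1,3,2,1,4,1,2,3,1,20, …], period ℓ=10 (even) → k=9
i=0: a=10 ⇒ p=10, q=1
…
i=7: a=2 ⇒ p=2251, q=209
i=8: a=3 ⇒ p=7550, q=701
i=9: a=1 ⇒ p=9801, q=910
→ (9801, 910).  Check: 9801²=96059601, 116·910²=96059600, difference 1.
k=2:  x_2 = 9801·9801+116·910·910 = 192119201,  y_2 = 9801·910+910·9801 = 17837820
k=3:  x_3 = 9801·192119201+116·910·17837820 = 3765920568201,  y_3 = 9801·17837820+910·192119201 = 349656946730
k=4:  x_4 = 9801·3765920568201+116·910·349656946730 = 73819574785756801,  y_4 = 9801·349656946730+910·3765920568201 = 6853975451963640
k=5:  x_5 = 9801·73819574785756801+116·910·6853975451963640 = 1447011301184484245001,  y_5 = 9801·6853975451963640+910·73819574785756801 = 134351626459734324550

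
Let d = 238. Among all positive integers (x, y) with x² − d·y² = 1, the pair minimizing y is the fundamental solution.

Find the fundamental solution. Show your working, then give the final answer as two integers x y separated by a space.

11663 756

√238 = [15; 2,2,1,14,1,2,2,30, …], period ℓ=8 (even) → k=7
k=0  a_k=15  p_k/q_k = 15/1
k=1  a_k=2  p_k/q_k = 31/2
k=2  a_k=2  p_k/q_k = 77/5
k=3  a_k=1  p_k/q_k = 108/7
k=4  a_k=14  p_k/q_k = 1589/103
k=5  a_k=1  p_k/q_k = 1697/110
k=6  a_k=2  p_k/q_k = 4983/323
k=7  a_k=2  p_k/q_k = 11663/756
(x₁, y₁) = (11663, 756);  11663² − 238·756² = 1 ✓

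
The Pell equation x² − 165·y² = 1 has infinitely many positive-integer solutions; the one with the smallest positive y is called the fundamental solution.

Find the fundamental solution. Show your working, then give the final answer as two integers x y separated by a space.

d=165: √d = [12; 1,5,2,5,1,24] (ℓ=6, even), read p_5/q_5
k=0  a_k=12  p_k/q_k = 12/1
…
k=2  a_k=5  p_k/q_k = 77/6
k=3  a_k=2  p_k/q_k = 167/13
k=4  a_k=5  p_k/q_k = 912/71
k=5  a_k=1  p_k/q_k = 1079/84
→ (1079, 84).  Check: 1079²=1164241, 165·84²=1164240, difference 1.

1079 84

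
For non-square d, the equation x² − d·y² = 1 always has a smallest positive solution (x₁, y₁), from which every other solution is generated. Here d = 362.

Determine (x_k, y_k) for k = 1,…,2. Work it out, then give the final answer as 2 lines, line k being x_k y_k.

√362 = [19; 38, …], period ℓ=1 (odd) → k=1
k=0  a_k=19  p_k/q_k = 19/1
k=1  a_k=38  p_k/q_k = 723/38
fundamental: x₁=723, y₁=38  (since 522729 − 362·1444 = 1)
n=2: (723,38)∘(723,38) = (723·723+362·38·38, 723·38+38·723) = (1045457,54948)

723 38
1045457 54948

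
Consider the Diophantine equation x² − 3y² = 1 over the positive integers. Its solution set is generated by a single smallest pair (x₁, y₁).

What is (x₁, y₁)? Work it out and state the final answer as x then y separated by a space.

2 1

√3 = [1; 1,2, …], period ℓ=2 (even) → k=1
step 0: (1, 1)  from 1·(1,0) + (0,1)
step 1: (2, 1)  from 1·(1,1) + (1,0)
fundamental: x₁=2, y₁=1  (since 4 − 3·1 = 1)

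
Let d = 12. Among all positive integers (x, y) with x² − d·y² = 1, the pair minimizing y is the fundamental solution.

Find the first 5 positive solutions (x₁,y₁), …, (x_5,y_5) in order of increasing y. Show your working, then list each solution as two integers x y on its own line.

7 2
97 28
1351 390
18817 5432
262087 75658

d=12: √d = [3; 2,6] (ℓ=2, even), read p_1/q_1
i=0: a=3 ⇒ p=3, q=1
i=1: a=2 ⇒ p=7, q=2
→ (7, 2).  Check: 7²=49, 12·2²=48, difference 1.
(x_2, y_2) = (7·7 + 12·2·2, 7·2 + 2·7) = (97, 28)
(x_3, y_3) = (7·97 + 12·2·28, 7·28 + 2·97) = (1351, 390)
(x_4, y_4) = (7·1351 + 12·2·390, 7·390 + 2·1351) = (18817, 5432)
(x_5, y_5) = (7·18817 + 12·2·5432, 7·5432 + 2·18817) = (262087, 75658)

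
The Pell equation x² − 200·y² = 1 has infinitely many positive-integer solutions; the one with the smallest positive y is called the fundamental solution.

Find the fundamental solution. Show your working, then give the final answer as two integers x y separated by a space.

[14; 7,28] for √200; ℓ=2 ⇒ convergent index 1
i=0: a=14 ⇒ p=14, q=1
i=1: a=7 ⇒ p=99, q=7
fundamental: x₁=99, y₁=7  (since 9801 − 200·49 = 1)

99 7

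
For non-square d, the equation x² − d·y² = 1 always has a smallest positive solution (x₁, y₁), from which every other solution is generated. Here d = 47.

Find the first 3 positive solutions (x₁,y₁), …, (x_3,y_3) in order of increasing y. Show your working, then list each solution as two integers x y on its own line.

48 7
4607 672
442224 64505

√47 = [6; 1,5,1,12, …], period ℓ=4 (even) → k=3
i=0: a=6 ⇒ p=6, q=1
i=1: a=1 ⇒ p=7, q=1
i=2: a=5 ⇒ p=41, q=6
i=3: a=1 ⇒ p=48, q=7
fundamental: x₁=48, y₁=7  (since 2304 − 47·49 = 1)
n=2: (48,7)∘(48,7) = (48·48+47·7·7, 48·7+7·48) = (4607,672)
n=3: (4607,672)∘(48,7) = (48·4607+47·7·672, 48·672+7·4607) = (442224,64505)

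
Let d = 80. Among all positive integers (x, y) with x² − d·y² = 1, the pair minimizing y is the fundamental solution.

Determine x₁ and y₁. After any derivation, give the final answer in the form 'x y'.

d=80: √d = [8; 1,16] (ℓ=2, even), read p_1/q_1
i=0: a=8 ⇒ p=8, q=1
i=1: a=1 ⇒ p=9, q=1
→ (9, 1).  Check: 9²=81, 80·1²=80, difference 1.

9 1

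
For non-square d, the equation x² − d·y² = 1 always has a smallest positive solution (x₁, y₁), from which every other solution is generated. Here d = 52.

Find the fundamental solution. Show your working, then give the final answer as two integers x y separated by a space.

649 90

√52 = [7; 4,1,2,1,4,14, …], period ℓ=6 (even) → k=5
i=0: a=7 ⇒ p=7, q=1
i=1: a=4 ⇒ p=29, q=4
i=2: a=1 ⇒ p=36, q=5
i=3: a=2 ⇒ p=101, q=14
i=4: a=1 ⇒ p=137, q=19
i=5: a=4 ⇒ p=649, q=90
(x₁, y₁) = (649, 90);  649² − 52·90² = 1 ✓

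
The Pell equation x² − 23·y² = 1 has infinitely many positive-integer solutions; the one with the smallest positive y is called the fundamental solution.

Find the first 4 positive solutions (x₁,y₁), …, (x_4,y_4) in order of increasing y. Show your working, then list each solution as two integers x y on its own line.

√23 → a₀=4, period (1,3,1,8); ℓ=4 even so k=3
step 0: (4, 1)  from 4·(1,0) + (0,1)
…
step 2: (19, 4)  from 3·(5,1) + (4,1)
step 3: (24, 5)  from 1·(19,4) + (5,1)
(x₁, y₁) = (24, 5);  24² − 23·5² = 1 ✓
n=2: (24,5)∘(24,5) = (24·24+23·5·5, 24·5+5·24) = (1151,240)
n=3: (1151,240)∘(24,5) = (24·1151+23·5·240, 24·240+5·1151) = (55224,11515)
n=4: (55224,11515)∘(24,5) = (24·55224+23·5·11515, 24·11515+5·55224) = (2649601,552480)

24 5
1151 240
55224 11515
2649601 552480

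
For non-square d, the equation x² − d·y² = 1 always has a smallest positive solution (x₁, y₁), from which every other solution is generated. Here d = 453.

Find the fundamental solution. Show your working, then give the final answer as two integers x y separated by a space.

1653751 77700

√453 → a₀=21, period (3,1,1,10,14,10,1,1,3,42); ℓ=10 even so k=9
i=0: a=21 ⇒ p=21, q=1
i=1: a=3 ⇒ p=64, q=3
…
i=7: a=1 ⇒ p=245764, q=11547
i=8: a=1 ⇒ p=469329, q=22051
i=9: a=3 ⇒ p=1653751, q=77700
(x₁, y₁) = (1653751, 77700);  1653751² − 453·77700² = 1 ✓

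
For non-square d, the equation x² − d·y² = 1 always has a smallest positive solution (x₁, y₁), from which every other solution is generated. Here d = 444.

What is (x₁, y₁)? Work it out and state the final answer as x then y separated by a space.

√444 → a₀=21, period (14,42); ℓ=2 even so k=1
k=0  a_k=21  p_k/q_k = 21/1
k=1  a_k=14  p_k/q_k = 295/14
fundamental: x₁=295, y₁=14  (since 87025 − 444·196 = 1)

295 14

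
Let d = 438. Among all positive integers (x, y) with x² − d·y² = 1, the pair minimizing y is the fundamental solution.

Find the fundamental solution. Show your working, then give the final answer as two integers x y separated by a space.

293 14

d=438: √d = [20; 1,12,1,40] (ℓ=4, even), read p_3/q_3
k=0  a_k=20  p_k/q_k = 20/1
k=1  a_k=1  p_k/q_k = 21/1
k=2  a_k=12  p_k/q_k = 272/13
k=3  a_k=1  p_k/q_k = 293/14
fundamental: x₁=293, y₁=14  (since 85849 − 438·196 = 1)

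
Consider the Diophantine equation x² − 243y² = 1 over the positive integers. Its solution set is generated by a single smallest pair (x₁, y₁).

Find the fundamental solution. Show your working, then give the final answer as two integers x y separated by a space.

70226 4505

√243 → a₀=15, period (1,1,2,3,15,3,2,1,1,30); ℓ=10 even so k=9
i=0: a=15 ⇒ p=15, q=1
i=1: a=1 ⇒ p=16, q=1
i=2: a=1 ⇒ p=31, q=2
i=3: a=2 ⇒ p=78, q=5
…
i=6: a=3 ⇒ p=12424, q=797
…
i=8: a=1 ⇒ p=41325, q=2651
i=9: a=1 ⇒ p=70226, q=4505
→ (70226, 4505).  Check: 70226²=4931691076, 243·4505²=4931691075, difference 1.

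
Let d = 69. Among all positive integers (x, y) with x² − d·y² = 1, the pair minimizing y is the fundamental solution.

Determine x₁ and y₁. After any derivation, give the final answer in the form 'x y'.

7775 936

[8; 3,3,1,4,1,3,3,16] for √69; ℓ=8 ⇒ convergent index 7
k=0  a_k=8  p_k/q_k = 8/1
…
k=3  a_k=1  p_k/q_k = 108/13
…
k=5  a_k=1  p_k/q_k = 623/75
k=6  a_k=3  p_k/q_k = 2384/287
k=7  a_k=3  p_k/q_k = 7775/936
(x₁, y₁) = (7775, 936);  7775² − 69·936² = 1 ✓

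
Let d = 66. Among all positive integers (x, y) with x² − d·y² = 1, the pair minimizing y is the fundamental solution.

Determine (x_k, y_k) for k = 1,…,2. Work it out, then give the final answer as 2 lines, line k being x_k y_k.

65 8
8449 1040

√66 → a₀=8, period (8,16); ℓ=2 even so k=1
i=0: a=8 ⇒ p=8, q=1
i=1: a=8 ⇒ p=65, q=8
→ (65, 8).  Check: 65²=4225, 66·8²=4224, difference 1.
k=2:  x_2 = 65·65+66·8·8 = 8449,  y_2 = 65·8+8·65 = 1040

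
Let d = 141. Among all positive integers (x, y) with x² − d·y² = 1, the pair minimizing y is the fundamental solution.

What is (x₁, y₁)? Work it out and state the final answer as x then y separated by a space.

95 8

[11; 1,6,1,22] for √141; ℓ=4 ⇒ convergent index 3
a_0=11:  p_0=11·1+0=11,  q_0=11·0+1=1
…
a_2=6:  p_2=6·12+11=83,  q_2=6·1+1=7
a_3=1:  p_3=1·83+12=95,  q_3=1·7+1=8
→ (95, 8).  Check: 95²=9025, 141·8²=9024, difference 1.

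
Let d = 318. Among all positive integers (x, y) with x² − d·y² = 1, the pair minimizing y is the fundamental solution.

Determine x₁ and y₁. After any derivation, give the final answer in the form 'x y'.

[17; 1,4,1,34] for √318; ℓ=4 ⇒ convergent index 3
k=0  a_k=17  p_k/q_k = 17/1
k=1  a_k=1  p_k/q_k = 18/1
k=2  a_k=4  p_k/q_k = 89/5
k=3  a_k=1  p_k/q_k = 107/6
→ (107, 6).  Check: 107²=11449, 318·6²=11448, difference 1.

107 6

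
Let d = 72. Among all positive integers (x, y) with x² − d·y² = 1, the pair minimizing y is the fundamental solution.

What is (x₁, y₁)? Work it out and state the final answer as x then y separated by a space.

17 2

d=72: √d = [8; 2,16] (ℓ=2, even), read p_1/q_1
i=0: a=8 ⇒ p=8, q=1
i=1: a=2 ⇒ p=17, q=2
→ (17, 2).  Check: 17²=289, 72·2²=288, difference 1.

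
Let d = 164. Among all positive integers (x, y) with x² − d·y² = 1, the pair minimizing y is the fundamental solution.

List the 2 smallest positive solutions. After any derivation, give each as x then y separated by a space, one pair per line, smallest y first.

2049 160
8396801 655680

√164 → a₀=12, period (1,4,6,4,1,24); ℓ=6 even so k=5
step 0: (12, 1)  from 12·(1,0) + (0,1)
step 1: (13, 1)  from 1·(12,1) + (1,0)
step 2: (64, 5)  from 4·(13,1) + (12,1)
…
step 4: (1652, 129)  from 4·(397,31) + (64,5)
step 5: (2049, 160)  from 1·(1652,129) + (397,31)
(x₁, y₁) = (2049, 160);  2049² − 164·160² = 1 ✓
(x_2, y_2) = (2049·2049 + 164·160·160, 2049·160 + 160·2049) = (8396801, 655680)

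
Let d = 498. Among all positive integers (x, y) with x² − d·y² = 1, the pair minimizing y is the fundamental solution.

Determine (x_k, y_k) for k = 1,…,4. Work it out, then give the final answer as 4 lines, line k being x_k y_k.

√498 = [22; 3,6,22,6,3,44, …], period ℓ=6 (even) → k=5
a_0=22:  p_0=22·1+0=22,  q_0=22·0+1=1
…
a_2=6:  p_2=6·67+22=424,  q_2=6·3+1=19
a_3=22:  p_3=22·424+67=9395,  q_3=22·19+3=421
a_4=6:  p_4=6·9395+424=56794,  q_4=6·421+19=2545
a_5=3:  p_5=3·56794+9395=179777,  q_5=3·2545+421=8056
(x₁, y₁) = (179777, 8056);  179777² − 498·8056² = 1 ✓
k=2:  x_2 = 179777·179777+498·8056·8056 = 64639539457,  y_2 = 179777·8056+8056·179777 = 2896567024
k=3:  x_3 = 179777·64639539457+498·8056·2896567024 = 23241404969742401,  y_3 = 179777·2896567024+8056·64639539457 = 1041472259739240
k=4:  x_4 = 179777·23241404969742401+498·8056·1041472259739240 = 8356540122426119709697,  y_4 = 179777·1041472259739240+8056·23241404969742401 = 374465516875386131936

179777 8056
64639539457 2896567024
23241404969742401 1041472259739240
8356540122426119709697 374465516875386131936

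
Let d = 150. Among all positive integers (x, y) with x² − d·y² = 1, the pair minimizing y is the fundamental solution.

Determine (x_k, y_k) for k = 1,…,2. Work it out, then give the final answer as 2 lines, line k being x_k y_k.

49 4
4801 392

[12; 4,24] for √150; ℓ=2 ⇒ convergent index 1
i=0: a=12 ⇒ p=12, q=1
i=1: a=4 ⇒ p=49, q=4
→ (49, 4).  Check: 49²=2401, 150·4²=2400, difference 1.
(x_2, y_2) = (49·49 + 150·4·4, 49·4 + 4·49) = (4801, 392)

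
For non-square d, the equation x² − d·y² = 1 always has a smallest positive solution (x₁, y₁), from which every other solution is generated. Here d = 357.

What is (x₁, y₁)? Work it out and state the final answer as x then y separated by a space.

3401 180

√357 → a₀=18, period (1,8,2,8,1,36); ℓ=6 even so k=5
k=0  a_k=18  p_k/q_k = 18/1
k=1  a_k=1  p_k/q_k = 19/1
k=2  a_k=8  p_k/q_k = 170/9
k=3  a_k=2  p_k/q_k = 359/19
k=4  a_k=8  p_k/q_k = 3042/161
k=5  a_k=1  p_k/q_k = 3401/180
(x₁, y₁) = (3401, 180);  3401² − 357·180² = 1 ✓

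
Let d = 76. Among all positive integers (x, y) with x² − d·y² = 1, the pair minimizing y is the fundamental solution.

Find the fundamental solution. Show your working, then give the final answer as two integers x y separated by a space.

57799 6630

[8; 1,2,1,1,5,4,5,1,1,2,1,16] for √76; ℓ=12 ⇒ convergent index 11
k=0  a_k=8  p_k/q_k = 8/1
k=1  a_k=1  p_k/q_k = 9/1
k=2  a_k=2  p_k/q_k = 26/3
…
k=4  a_k=1  p_k/q_k = 61/7
…
k=7  a_k=5  p_k/q_k = 7445/854
k=8  a_k=1  p_k/q_k = 8866/1017
k=9  a_k=1  p_k/q_k = 16311/1871
k=10  a_k=2  p_k/q_k = 41488/4759
k=11  a_k=1  p_k/q_k = 57799/6630
→ (57799, 6630).  Check: 57799²=3340724401, 76·6630²=3340724400, difference 1.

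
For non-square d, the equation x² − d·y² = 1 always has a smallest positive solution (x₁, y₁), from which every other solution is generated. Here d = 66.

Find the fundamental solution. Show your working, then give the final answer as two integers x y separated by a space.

65 8

√66 = [8; 8,16, …], period ℓ=2 (even) → k=1
k=0  a_k=8  p_k/q_k = 8/1
k=1  a_k=8  p_k/q_k = 65/8
→ (65, 8).  Check: 65²=4225, 66·8²=4224, difference 1.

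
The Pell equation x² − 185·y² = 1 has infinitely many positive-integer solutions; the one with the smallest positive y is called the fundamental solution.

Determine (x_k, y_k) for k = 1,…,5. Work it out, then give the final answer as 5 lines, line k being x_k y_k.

9249 680
171088001 12578640
3164785833249 232679682040
58542208172352001 4304108745797280
1082913763607381481249 79617403347078403400

√185 = [13; 1,1,1,1,26, …], period ℓ=5 (odd) → k=9
k=0  a_k=13  p_k/q_k = 13/1
k=1  a_k=1  p_k/q_k = 14/1
k=2  a_k=1  p_k/q_k = 27/2
…
k=5  a_k=26  p_k/q_k = 1809/133
k=6  a_k=1  p_k/q_k = 1877/138
…
k=8  a_k=1  p_k/q_k = 5563/409
k=9  a_k=1  p_k/q_k = 9249/680
(x₁, y₁) = (9249, 680);  9249² − 185·680² = 1 ✓
k=2:  x_2 = 9249·9249+185·680·680 = 171088001,  y_2 = 9249·680+680·9249 = 12578640
k=3:  x_3 = 9249·171088001+185·680·12578640 = 3164785833249,  y_3 = 9249·12578640+680·171088001 = 232679682040
k=4:  x_4 = 9249·3164785833249+185·680·232679682040 = 58542208172352001,  y_4 = 9249·232679682040+680·3164785833249 = 4304108745797280
k=5:  x_5 = 9249·58542208172352001+185·680·4304108745797280 = 1082913763607381481249,  y_5 = 9249·4304108745797280+680·58542208172352001 = 79617403347078403400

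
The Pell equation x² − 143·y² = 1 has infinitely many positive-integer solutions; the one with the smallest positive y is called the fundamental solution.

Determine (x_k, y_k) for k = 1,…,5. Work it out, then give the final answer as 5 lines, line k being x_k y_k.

d=143: √d = [11; 1,22] (ℓ=2, even), read p_1/q_1
step 0: (11, 1)  from 11·(1,0) + (0,1)
step 1: (12, 1)  from 1·(11,1) + (1,0)
(x₁, y₁) = (12, 1);  12² − 143·1² = 1 ✓
k=2:  x_2 = 12·12+143·1·1 = 287,  y_2 = 12·1+1·12 = 24
k=3:  x_3 = 12·287+143·1·24 = 6876,  y_3 = 12·24+1·287 = 575
k=4:  x_4 = 12·6876+143·1·575 = 164737,  y_4 = 12·575+1·6876 = 13776
k=5:  x_5 = 12·164737+143·1·13776 = 3946812,  y_5 = 12·13776+1·164737 = 330049

12 1
287 24
6876 575
164737 13776
3946812 330049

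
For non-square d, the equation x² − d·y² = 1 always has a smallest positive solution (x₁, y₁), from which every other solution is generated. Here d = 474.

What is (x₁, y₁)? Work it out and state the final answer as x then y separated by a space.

193549 8890

√474 → a₀=21, period (1,3,2,1,1,…,3,1,42); ℓ=14 even so k=13
i=0: a=21 ⇒ p=21, q=1
i=1: a=1 ⇒ p=22, q=1
i=2: a=3 ⇒ p=87, q=4
…
i=5: a=1 ⇒ p=479, q=22
i=6: a=1 ⇒ p=762, q=35
i=7: a=6 ⇒ p=5051, q=232
i=8: a=1 ⇒ p=5813, q=267
i=9: a=1 ⇒ p=10864, q=499
…
i=12: a=3 ⇒ p=149331, q=6859
i=13: a=1 ⇒ p=193549, q=8890
→ (193549, 8890).  Check: 193549²=37461215401, 474·8890²=37461215400, difference 1.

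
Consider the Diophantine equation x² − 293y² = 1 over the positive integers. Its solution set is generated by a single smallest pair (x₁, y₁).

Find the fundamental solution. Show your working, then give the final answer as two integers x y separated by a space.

√293 → a₀=17, period (8,1,1,8,34); ℓ=5 odd so k=9
i=0: a=17 ⇒ p=17, q=1
i=1: a=8 ⇒ p=137, q=8
i=2: a=1 ⇒ p=154, q=9
…
i=4: a=8 ⇒ p=2482, q=145
i=5: a=34 ⇒ p=84679, q=4947
i=6: a=8 ⇒ p=679914, q=39721
i=7: a=1 ⇒ p=764593, q=44668
i=8: a=1 ⇒ p=1444507, q=84389
i=9: a=8 ⇒ p=12320649, q=719780
fundamental: x₁=12320649, y₁=719780  (since 151798391781201 − 293·518083248400 = 1)

12320649 719780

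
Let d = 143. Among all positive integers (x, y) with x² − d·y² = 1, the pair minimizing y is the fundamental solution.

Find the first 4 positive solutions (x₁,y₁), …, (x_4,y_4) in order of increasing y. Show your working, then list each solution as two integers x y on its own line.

12 1
287 24
6876 575
164737 13776

√143 = [11; 1,22, …], period ℓ=2 (even) → k=1
step 0: (11, 1)  from 11·(1,0) + (0,1)
step 1: (12, 1)  from 1·(11,1) + (1,0)
fundamental: x₁=12, y₁=1  (since 144 − 143·1 = 1)
(x_2, y_2) = (12·12 + 143·1·1, 12·1 + 1·12) = (287, 24)
(x_3, y_3) = (12·287 + 143·1·24, 12·24 + 1·287) = (6876, 575)
(x_4, y_4) = (12·6876 + 143·1·575, 12·575 + 1·6876) = (164737, 13776)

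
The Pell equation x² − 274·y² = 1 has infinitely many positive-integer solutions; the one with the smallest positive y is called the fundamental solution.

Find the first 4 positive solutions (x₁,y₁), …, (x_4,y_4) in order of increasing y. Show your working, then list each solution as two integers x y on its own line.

3959299 239190
31352097142801 1894049455620
248264653730785753699 14998216231173381570
1965907990503261255572251201 118764845051735182903983240

[16; 1,1,4,4,1,1,32] for √274; ℓ=7 ⇒ convergent index 13
step 0: (16, 1)  from 16·(1,0) + (0,1)
step 1: (17, 1)  from 1·(16,1) + (1,0)
step 2: (33, 2)  from 1·(17,1) + (16,1)
…
step 5: (778, 47)  from 1·(629,38) + (149,9)
…
step 9: (93011, 5619)  from 1·(47209,2852) + (45802,2767)
step 10: (419253, 25328)  from 4·(93011,5619) + (47209,2852)
step 11: (1770023, 106931)  from 4·(419253,25328) + (93011,5619)
step 12: (2189276, 132259)  from 1·(1770023,106931) + (419253,25328)
step 13: (3959299, 239190)  from 1·(2189276,132259) + (1770023,106931)
(x₁, y₁) = (3959299, 239190);  3959299² − 274·239190² = 1 ✓
n=2: (3959299,239190)∘(3959299,239190) = (3959299·3959299+274·239190·239190, 3959299·239190+239190·3959299) = (31352097142801,1894049455620)
n=3: (31352097142801,1894049455620)∘(3959299,239190) = (3959299·31352097142801+274·239190·1894049455620, 3959299·1894049455620+239190·31352097142801) = (248264653730785753699,14998216231173381570)
n=4: (248264653730785753699,14998216231173381570)∘(3959299,239190) = (3959299·248264653730785753699+274·239190·14998216231173381570, 3959299·14998216231173381570+239190·248264653730785753699) = (1965907990503261255572251201,118764845051735182903983240)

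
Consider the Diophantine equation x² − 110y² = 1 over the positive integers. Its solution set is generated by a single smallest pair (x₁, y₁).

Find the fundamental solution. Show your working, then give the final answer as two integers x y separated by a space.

21 2

√110 = [10; 2,20, …], period ℓ=2 (even) → k=1
i=0: a=10 ⇒ p=10, q=1
i=1: a=2 ⇒ p=21, q=2
fundamental: x₁=21, y₁=2  (since 441 − 110·4 = 1)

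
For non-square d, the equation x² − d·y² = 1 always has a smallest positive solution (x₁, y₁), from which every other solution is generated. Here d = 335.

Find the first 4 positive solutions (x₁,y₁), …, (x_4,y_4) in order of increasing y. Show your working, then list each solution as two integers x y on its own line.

[18; 3,3,3,36] for √335; ℓ=4 ⇒ convergent index 3
k=0  a_k=18  p_k/q_k = 18/1
…
k=2  a_k=3  p_k/q_k = 183/10
k=3  a_k=3  p_k/q_k = 604/33
→ (604, 33).  Check: 604²=364816, 335·33²=364815, difference 1.
k=2:  x_2 = 604·604+335·33·33 = 729631,  y_2 = 604·33+33·604 = 39864
k=3:  x_3 = 604·729631+335·33·39864 = 881393644,  y_3 = 604·39864+33·729631 = 48155679
k=4:  x_4 = 604·881393644+335·33·48155679 = 1064722792321,  y_4 = 604·48155679+33·881393644 = 58172020368

604 33
729631 39864
881393644 48155679
1064722792321 58172020368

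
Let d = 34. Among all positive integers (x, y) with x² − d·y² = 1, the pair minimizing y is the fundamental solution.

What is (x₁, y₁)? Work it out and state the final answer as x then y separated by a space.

d=34: √d = [5; 1,4,1,10] (ℓ=4, even), read p_3/q_3
a_0=5:  p_0=5·1+0=5,  q_0=5·0+1=1
a_1=1:  p_1=1·5+1=6,  q_1=1·1+0=1
a_2=4:  p_2=4·6+5=29,  q_2=4·1+1=5
a_3=1:  p_3=1·29+6=35,  q_3=1·5+1=6
→ (35, 6).  Check: 35²=1225, 34·6²=1224, difference 1.

35 6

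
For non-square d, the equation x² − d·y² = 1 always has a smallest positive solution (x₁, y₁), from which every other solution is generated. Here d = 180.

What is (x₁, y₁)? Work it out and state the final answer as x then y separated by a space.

d=180: √d = [13; 2,2,2,26] (ℓ=4, even), read p_3/q_3
k=0  a_k=13  p_k/q_k = 13/1
k=1  a_k=2  p_k/q_k = 27/2
k=2  a_k=2  p_k/q_k = 67/5
k=3  a_k=2  p_k/q_k = 161/12
fundamental: x₁=161, y₁=12  (since 25921 − 180·144 = 1)

161 12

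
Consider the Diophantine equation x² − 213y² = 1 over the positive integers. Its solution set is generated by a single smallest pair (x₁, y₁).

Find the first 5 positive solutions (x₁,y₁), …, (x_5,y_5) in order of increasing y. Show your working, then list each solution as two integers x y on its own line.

[14; 1,1,2,6,1,8,1,6,2,1,1,28] for √213; ℓ=12 ⇒ convergent index 11
k=0  a_k=14  p_k/q_k = 14/1
…
k=2  a_k=1  p_k/q_k = 29/2
…
k=4  a_k=6  p_k/q_k = 467/32
k=5  a_k=1  p_k/q_k = 540/37
k=6  a_k=8  p_k/q_k = 4787/328
k=7  a_k=1  p_k/q_k = 5327/365
k=8  a_k=6  p_k/q_k = 36749/2518
…
k=10  a_k=1  p_k/q_k = 115574/7919
k=11  a_k=1  p_k/q_k = 194399/13320
fundamental: x₁=194399, y₁=13320  (since 37790971201 − 213·177422400 = 1)
n=2: (194399,13320)∘(194399,13320) = (194399·194399+213·13320·13320, 194399·13320+13320·194399) = (75581942401,5178789360)
n=3: (75581942401,5178789360)∘(194399,13320) = (194399·75581942401+213·13320·5178789360, 194399·5178789360+13320·75581942401) = (29386108041429599,2013502945575960)
n=4: (29386108041429599,2013502945575960)∘(194399,13320) = (194399·29386108041429599+213·13320·2013502945575960, 194399·2013502945575960+13320·29386108041429599) = (11425260034216163289601,782845918228863306720)
n=5: (11425260034216163289601,782845918228863306720)∘(194399,13320) = (194399·11425260034216163289601+213·13320·782845918228863306720, 194399·782845918228863306720+13320·11425260034216163289601) = (4442118250753789746628859999,304368927313532092980546600)

194399 13320
75581942401 5178789360
29386108041429599 2013502945575960
11425260034216163289601 782845918228863306720
4442118250753789746628859999 304368927313532092980546600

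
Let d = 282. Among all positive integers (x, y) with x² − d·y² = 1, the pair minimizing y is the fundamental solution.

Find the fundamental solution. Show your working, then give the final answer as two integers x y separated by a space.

2351 140

[16; 1,3,1,4,1,3,1,32] for √282; ℓ=8 ⇒ convergent index 7
i=0: a=16 ⇒ p=16, q=1
i=1: a=1 ⇒ p=17, q=1
…
i=4: a=4 ⇒ p=403, q=24
…
i=6: a=3 ⇒ p=1864, q=111
i=7: a=1 ⇒ p=2351, q=140
(x₁, y₁) = (2351, 140);  2351² − 282·140² = 1 ✓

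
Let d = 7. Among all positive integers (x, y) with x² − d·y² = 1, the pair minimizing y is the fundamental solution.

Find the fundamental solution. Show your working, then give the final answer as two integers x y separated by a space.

d=7: √d = [2; 1,1,1,4] (ℓ=4, even), read p_3/q_3
step 0: (2, 1)  from 2·(1,0) + (0,1)
…
step 2: (5, 2)  from 1·(3,1) + (2,1)
step 3: (8, 3)  from 1·(5,2) + (3,1)
→ (8, 3).  Check: 8²=64, 7·3²=63, difference 1.

8 3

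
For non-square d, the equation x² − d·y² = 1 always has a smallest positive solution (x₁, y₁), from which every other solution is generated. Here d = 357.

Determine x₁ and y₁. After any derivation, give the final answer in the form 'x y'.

d=357: √d = [18; 1,8,2,8,1,36] (ℓ=6, even), read p_5/q_5
a_0=18:  p_0=18·1+0=18,  q_0=18·0+1=1
a_1=1:  p_1=1·18+1=19,  q_1=1·1+0=1
a_2=8:  p_2=8·19+18=170,  q_2=8·1+1=9
a_3=2:  p_3=2·170+19=359,  q_3=2·9+1=19
a_4=8:  p_4=8·359+170=3042,  q_4=8·19+9=161
a_5=1:  p_5=1·3042+359=3401,  q_5=1·161+19=180
→ (3401, 180).  Check: 3401²=11566801, 357·180²=11566800, difference 1.

3401 180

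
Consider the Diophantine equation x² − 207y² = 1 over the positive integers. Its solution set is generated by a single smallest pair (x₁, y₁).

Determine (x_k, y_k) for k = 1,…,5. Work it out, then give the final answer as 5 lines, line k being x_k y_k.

d=207: √d = [14; 2,1,1,2,1,1,2,28] (ℓ=8, even), read p_7/q_7
i=0: a=14 ⇒ p=14, q=1
i=1: a=2 ⇒ p=29, q=2
i=2: a=1 ⇒ p=43, q=3
i=3: a=1 ⇒ p=72, q=5
…
i=6: a=1 ⇒ p=446, q=31
i=7: a=2 ⇒ p=1151, q=80
→ (1151, 80).  Check: 1151²=1324801, 207·80²=1324800, difference 1.
n=2: (1151,80)∘(1151,80) = (1151·1151+207·80·80, 1151·80+80·1151) = (2649601,184160)
n=3: (2649601,184160)∘(1151,80) = (1151·2649601+207·80·184160, 1151·184160+80·2649601) = (6099380351,423936240)
n=4: (6099380351,423936240)∘(1151,80) = (1151·6099380351+207·80·423936240, 1151·423936240+80·6099380351) = (14040770918401,975901040320)
n=5: (14040770918401,975901040320)∘(1151,80) = (1151·14040770918401+207·80·975901040320, 1151·975901040320+80·14040770918401) = (32321848554778751,2246523770880400)

1151 80
2649601 184160
6099380351 423936240
14040770918401 975901040320
32321848554778751 2246523770880400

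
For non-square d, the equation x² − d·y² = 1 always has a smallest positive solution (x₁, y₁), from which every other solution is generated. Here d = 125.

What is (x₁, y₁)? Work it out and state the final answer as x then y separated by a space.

d=125: √d = [11; 5,1,1,5,22] (ℓ=5, odd), read p_9/q_9
i=0: a=11 ⇒ p=11, q=1
…
i=2: a=1 ⇒ p=67, q=6
…
i=5: a=22 ⇒ p=15127, q=1353
i=6: a=5 ⇒ p=76317, q=6826
…
i=8: a=1 ⇒ p=167761, q=15005
i=9: a=5 ⇒ p=930249, q=83204
(x₁, y₁) = (930249, 83204);  930249² − 125·83204² = 1 ✓

930249 83204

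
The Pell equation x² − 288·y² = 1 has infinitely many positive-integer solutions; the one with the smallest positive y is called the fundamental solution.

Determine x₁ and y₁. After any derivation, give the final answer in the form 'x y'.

17 1

[16; 1,32] for √288; ℓ=2 ⇒ convergent index 1
k=0  a_k=16  p_k/q_k = 16/1
k=1  a_k=1  p_k/q_k = 17/1
(x₁, y₁) = (17, 1);  17² − 288·1² = 1 ✓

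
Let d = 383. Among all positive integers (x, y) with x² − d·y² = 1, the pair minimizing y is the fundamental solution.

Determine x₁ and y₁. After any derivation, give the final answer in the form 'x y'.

√383 = [19; 1,1,3,19,3,1,1,38, …], period ℓ=8 (even) → k=7
step 0: (19, 1)  from 19·(1,0) + (0,1)
step 1: (20, 1)  from 1·(19,1) + (1,0)
…
step 3: (137, 7)  from 3·(39,2) + (20,1)
step 4: (2642, 135)  from 19·(137,7) + (39,2)
step 5: (8063, 412)  from 3·(2642,135) + (137,7)
step 6: (10705, 547)  from 1·(8063,412) + (2642,135)
step 7: (18768, 959)  from 1·(10705,547) + (8063,412)
fundamental: x₁=18768, y₁=959  (since 352237824 − 383·919681 = 1)

18768 959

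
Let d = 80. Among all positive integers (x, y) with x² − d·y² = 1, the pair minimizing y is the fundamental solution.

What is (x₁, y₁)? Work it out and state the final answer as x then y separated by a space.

9 1

[8; 1,16] for √80; ℓ=2 ⇒ convergent index 1
a_0=8:  p_0=8·1+0=8,  q_0=8·0+1=1
a_1=1:  p_1=1·8+1=9,  q_1=1·1+0=1
fundamental: x₁=9, y₁=1  (since 81 − 80·1 = 1)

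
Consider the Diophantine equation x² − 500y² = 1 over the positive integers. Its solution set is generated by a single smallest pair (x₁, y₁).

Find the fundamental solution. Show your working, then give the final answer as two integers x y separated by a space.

930249 41602

√500 → a₀=22, period (2,1,3,2,1,…,1,2,44); ℓ=14 even so k=13
i=0: a=22 ⇒ p=22, q=1
i=1: a=2 ⇒ p=45, q=2
…
i=8: a=1 ⇒ p=15809, q=707
i=9: a=1 ⇒ p=30254, q=1353
i=10: a=2 ⇒ p=76317, q=3413
i=11: a=3 ⇒ p=259205, q=11592
i=12: a=1 ⇒ p=335522, q=15005
i=13: a=2 ⇒ p=930249, q=41602
(x₁, y₁) = (930249, 41602);  930249² − 500·41602² = 1 ✓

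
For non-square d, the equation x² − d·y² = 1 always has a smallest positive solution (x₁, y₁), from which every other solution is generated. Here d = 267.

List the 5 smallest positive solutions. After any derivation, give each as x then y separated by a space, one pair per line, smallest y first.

2402 147
11539207 706188
55434348026 3392527005
266306596377697 16297699025832
1279336833564108362 78294142727569923

√267 → a₀=16, period (2,1,15,1,2,32); ℓ=6 even so k=5
k=0  a_k=16  p_k/q_k = 16/1
k=1  a_k=2  p_k/q_k = 33/2
…
k=4  a_k=1  p_k/q_k = 817/50
k=5  a_k=2  p_k/q_k = 2402/147
fundamental: x₁=2402, y₁=147  (since 5769604 − 267·21609 = 1)
n=2: (2402,147)∘(2402,147) = (2402·2402+267·147·147, 2402·147+147·2402) = (11539207,706188)
n=3: (11539207,706188)∘(2402,147) = (2402·11539207+267·147·706188, 2402·706188+147·11539207) = (55434348026,3392527005)
n=4: (55434348026,3392527005)∘(2402,147) = (2402·55434348026+267·147·3392527005, 2402·3392527005+147·55434348026) = (266306596377697,16297699025832)
n=5: (266306596377697,16297699025832)∘(2402,147) = (2402·266306596377697+267·147·16297699025832, 2402·16297699025832+147·266306596377697) = (1279336833564108362,78294142727569923)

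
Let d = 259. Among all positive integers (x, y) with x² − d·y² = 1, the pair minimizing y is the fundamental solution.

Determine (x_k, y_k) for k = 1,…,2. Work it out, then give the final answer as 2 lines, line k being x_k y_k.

√259 = [16; 10,1,2,3,4,3,2,1,10,32, …], period ℓ=10 (even) → k=9
k=0  a_k=16  p_k/q_k = 16/1
k=1  a_k=10  p_k/q_k = 161/10
k=2  a_k=1  p_k/q_k = 177/11
k=3  a_k=2  p_k/q_k = 515/32
…
k=5  a_k=4  p_k/q_k = 7403/460
k=6  a_k=3  p_k/q_k = 23931/1487
k=7  a_k=2  p_k/q_k = 55265/3434
k=8  a_k=1  p_k/q_k = 79196/4921
k=9  a_k=10  p_k/q_k = 847225/52644
(x₁, y₁) = (847225, 52644);  847225² − 259·52644² = 1 ✓
n=2: (847225,52644)∘(847225,52644) = (847225·847225+259·52644·52644, 847225·52644+52644·847225) = (1435580401249,89202625800)

847225 52644
1435580401249 89202625800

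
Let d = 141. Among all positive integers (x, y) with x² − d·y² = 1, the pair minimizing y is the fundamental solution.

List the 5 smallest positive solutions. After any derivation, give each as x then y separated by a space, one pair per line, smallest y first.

95 8
18049 1520
3429215 288792
651532801 54868960
123787802975 10424813608

d=141: √d = [11; 1,6,1,22] (ℓ=4, even), read p_3/q_3
k=0  a_k=11  p_k/q_k = 11/1
k=1  a_k=1  p_k/q_k = 12/1
k=2  a_k=6  p_k/q_k = 83/7
k=3  a_k=1  p_k/q_k = 95/8
→ (95, 8).  Check: 95²=9025, 141·8²=9024, difference 1.
k=2:  x_2 = 95·95+141·8·8 = 18049,  y_2 = 95·8+8·95 = 1520
k=3:  x_3 = 95·18049+141·8·1520 = 3429215,  y_3 = 95·1520+8·18049 = 288792
k=4:  x_4 = 95·3429215+141·8·288792 = 651532801,  y_4 = 95·288792+8·3429215 = 54868960
k=5:  x_5 = 95·651532801+141·8·54868960 = 123787802975,  y_5 = 95·54868960+8·651532801 = 10424813608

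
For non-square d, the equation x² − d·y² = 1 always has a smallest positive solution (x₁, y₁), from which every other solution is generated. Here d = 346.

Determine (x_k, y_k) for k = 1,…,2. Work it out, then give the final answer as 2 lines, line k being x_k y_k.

17299 930
598510801 32176140

d=346: √d = [18; 1,1,1,1,36] (ℓ=5, odd), read p_9/q_9
k=0  a_k=18  p_k/q_k = 18/1
k=1  a_k=1  p_k/q_k = 19/1
k=2  a_k=1  p_k/q_k = 37/2
k=3  a_k=1  p_k/q_k = 56/3
k=4  a_k=1  p_k/q_k = 93/5
k=5  a_k=36  p_k/q_k = 3404/183
…
k=7  a_k=1  p_k/q_k = 6901/371
k=8  a_k=1  p_k/q_k = 10398/559
k=9  a_k=1  p_k/q_k = 17299/930
fundamental: x₁=17299, y₁=930  (since 299255401 − 346·864900 = 1)
(x_2, y_2) = (17299·17299 + 346·930·930, 17299·930 + 930·17299) = (598510801, 32176140)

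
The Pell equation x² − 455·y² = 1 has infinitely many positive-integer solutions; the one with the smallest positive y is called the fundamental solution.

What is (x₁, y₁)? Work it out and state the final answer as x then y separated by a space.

[21; 3,42] for √455; ℓ=2 ⇒ convergent index 1
step 0: (21, 1)  from 21·(1,0) + (0,1)
step 1: (64, 3)  from 3·(21,1) + (1,0)
fundamental: x₁=64, y₁=3  (since 4096 − 455·9 = 1)

64 3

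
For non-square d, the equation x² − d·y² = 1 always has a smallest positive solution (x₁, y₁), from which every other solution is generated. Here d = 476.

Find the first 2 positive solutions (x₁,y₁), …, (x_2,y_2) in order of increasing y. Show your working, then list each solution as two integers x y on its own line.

[21; 1,4,2,10,2,4,1,42] for √476; ℓ=8 ⇒ convergent index 7
i=0: a=21 ⇒ p=21, q=1
i=1: a=1 ⇒ p=22, q=1
i=2: a=4 ⇒ p=109, q=5
i=3: a=2 ⇒ p=240, q=11
i=4: a=10 ⇒ p=2509, q=115
i=5: a=2 ⇒ p=5258, q=241
i=6: a=4 ⇒ p=23541, q=1079
i=7: a=1 ⇒ p=28799, q=1320
(x₁, y₁) = (28799, 1320);  28799² − 476·1320² = 1 ✓
n=2: (28799,1320)∘(28799,1320) = (28799·28799+476·1320·1320, 28799·1320+1320·28799) = (1658764801,76029360)

28799 1320
1658764801 76029360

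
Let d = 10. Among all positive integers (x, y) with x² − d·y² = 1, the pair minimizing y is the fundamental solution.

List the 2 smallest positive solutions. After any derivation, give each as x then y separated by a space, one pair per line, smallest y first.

19 6
721 228

[3; 6] for √10; ℓ=1 ⇒ convergent index 1
a_0=3:  p_0=3·1+0=3,  q_0=3·0+1=1
a_1=6:  p_1=6·3+1=19,  q_1=6·1+0=6
→ (19, 6).  Check: 19²=361, 10·6²=360, difference 1.
k=2:  x_2 = 19·19+10·6·6 = 721,  y_2 = 19·6+6·19 = 228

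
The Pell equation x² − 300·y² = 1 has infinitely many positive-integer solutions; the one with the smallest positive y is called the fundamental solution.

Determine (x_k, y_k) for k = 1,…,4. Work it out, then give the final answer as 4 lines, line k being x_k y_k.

1351 78
3650401 210756
9863382151 569462634
26650854921601 1538687826312

d=300: √d = [17; 3,8,3,34] (ℓ=4, even), read p_3/q_3
k=0  a_k=17  p_k/q_k = 17/1
k=1  a_k=3  p_k/q_k = 52/3
k=2  a_k=8  p_k/q_k = 433/25
k=3  a_k=3  p_k/q_k = 1351/78
→ (1351, 78).  Check: 1351²=1825201, 300·78²=1825200, difference 1.
n=2: (1351,78)∘(1351,78) = (1351·1351+300·78·78, 1351·78+78·1351) = (3650401,210756)
n=3: (3650401,210756)∘(1351,78) = (1351·3650401+300·78·210756, 1351·210756+78·3650401) = (9863382151,569462634)
n=4: (9863382151,569462634)∘(1351,78) = (1351·9863382151+300·78·569462634, 1351·569462634+78·9863382151) = (26650854921601,1538687826312)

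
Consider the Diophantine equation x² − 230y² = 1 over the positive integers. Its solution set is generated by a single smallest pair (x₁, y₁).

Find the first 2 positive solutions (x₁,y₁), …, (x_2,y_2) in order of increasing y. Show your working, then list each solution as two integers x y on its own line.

[15; 6,30] for √230; ℓ=2 ⇒ convergent index 1
step 0: (15, 1)  from 15·(1,0) + (0,1)
step 1: (91, 6)  from 6·(15,1) + (1,0)
fundamental: x₁=91, y₁=6  (since 8281 − 230·36 = 1)
(91+6√230)^2 = 16561 + 1092√230

91 6
16561 1092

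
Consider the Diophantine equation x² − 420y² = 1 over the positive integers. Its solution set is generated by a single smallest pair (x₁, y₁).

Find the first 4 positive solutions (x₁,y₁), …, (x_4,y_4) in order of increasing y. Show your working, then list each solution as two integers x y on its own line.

d=420: √d = [20; 2,40] (ℓ=2, even), read p_1/q_1
step 0: (20, 1)  from 20·(1,0) + (0,1)
step 1: (41, 2)  from 2·(20,1) + (1,0)
(x₁, y₁) = (41, 2);  41² − 420·2² = 1 ✓
n=2: (41,2)∘(41,2) = (41·41+420·2·2, 41·2+2·41) = (3361,164)
n=3: (3361,164)∘(41,2) = (41·3361+420·2·164, 41·164+2·3361) = (275561,13446)
n=4: (275561,13446)∘(41,2) = (41·275561+420·2·13446, 41·13446+2·275561) = (22592641,1102408)

41 2
3361 164
275561 13446
22592641 1102408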